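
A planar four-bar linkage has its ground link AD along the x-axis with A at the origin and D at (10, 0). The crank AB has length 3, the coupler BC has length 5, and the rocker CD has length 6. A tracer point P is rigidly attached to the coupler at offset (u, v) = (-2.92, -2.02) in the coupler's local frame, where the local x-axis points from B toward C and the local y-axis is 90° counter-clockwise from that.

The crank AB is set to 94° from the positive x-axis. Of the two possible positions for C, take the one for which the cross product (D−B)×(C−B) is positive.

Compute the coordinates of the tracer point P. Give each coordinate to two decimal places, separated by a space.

A=(0,0), D=(10.00,0)
B = A + 3.00·(cos94°, sin94°) = (-0.2093, 2.9927)
|BD| = 10.6389
circle(B,5.00) ∩ circle(D,6.00): a=4.8025, h=1.3915
  candidates: C₊=(4.7907,2.9771) cross=14.804; C₋=(4.0078,0.3064) cross=-14.804
  mode + wants cross > 0 → take C=(4.7907,2.9771) (cross=14.804)
ex = (C−B)/|BC| = (1.0000,-0.0031); ey = (0.0031,1.0000)
P = B + -2.92·ex + -2.02·ey = (-3.1355,0.9818)

-3.14 0.98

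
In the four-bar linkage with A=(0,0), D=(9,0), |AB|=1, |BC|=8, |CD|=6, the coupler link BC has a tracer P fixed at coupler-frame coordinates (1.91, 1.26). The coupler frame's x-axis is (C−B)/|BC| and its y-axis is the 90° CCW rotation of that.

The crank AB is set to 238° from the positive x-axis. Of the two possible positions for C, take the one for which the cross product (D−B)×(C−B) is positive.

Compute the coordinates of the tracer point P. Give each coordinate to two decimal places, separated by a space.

A=(0,0), D=(9.00,0)
B = A + 1.00·(cos238°, sin238°) = (-0.5299, -0.8480)
|BD| = 9.5676
circle(B,8.00) ∩ circle(D,6.00): a=6.2471, h=4.9974
  candidates: C₊=(5.2496,4.6834) cross=47.813; C₋=(6.1355,-5.2721) cross=-47.813
  mode + wants cross > 0 → take C=(5.2496,4.6834) (cross=47.813)
ex = (C−B)/|BC| = (0.7224,0.6914); ey = (-0.6914,0.7224)
P = B + 1.91·ex + 1.26·ey = (-0.0213,1.3829)

-0.02 1.38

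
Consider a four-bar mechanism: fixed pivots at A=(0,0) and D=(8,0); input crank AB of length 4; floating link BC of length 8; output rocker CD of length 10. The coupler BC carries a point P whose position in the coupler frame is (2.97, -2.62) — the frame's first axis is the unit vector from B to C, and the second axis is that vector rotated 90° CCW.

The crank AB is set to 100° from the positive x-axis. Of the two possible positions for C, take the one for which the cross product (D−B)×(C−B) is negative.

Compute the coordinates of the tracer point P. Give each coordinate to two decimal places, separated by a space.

-3.48 1.12

A=(0,0), D=(8.00,0)
B = A + 4.00·(cos100°, sin100°) = (-0.6946, 3.9392)
|BD| = 9.5453
circle(B,8.00) ∩ circle(D,10.00): a=2.8869, h=7.4609
  candidates: C₊=(5.0141,9.5438) cross=71.217; C₋=(-1.1440,-4.0481) cross=-71.217
  mode - wants cross < 0 → take C=(-1.1440,-4.0481) (cross=-71.217)
ex = (C−B)/|BC| = (-0.0562,-0.9984); ey = (0.9984,-0.0562)
P = B + 2.97·ex + -2.62·ey = (-3.4773,1.1211)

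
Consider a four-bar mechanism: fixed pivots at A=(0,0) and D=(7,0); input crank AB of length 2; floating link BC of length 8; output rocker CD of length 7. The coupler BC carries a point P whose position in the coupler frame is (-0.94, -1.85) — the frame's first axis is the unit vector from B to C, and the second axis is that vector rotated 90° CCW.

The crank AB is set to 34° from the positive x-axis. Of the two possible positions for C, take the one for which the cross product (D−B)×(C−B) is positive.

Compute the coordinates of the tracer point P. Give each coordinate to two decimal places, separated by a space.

2.38 -0.83

A=(0,0), D=(7.00,0)
B = A + 2.00·(cos34°, sin34°) = (1.6581, 1.1184)
|BD| = 5.4577
circle(B,8.00) ∩ circle(D,7.00): a=4.1031, h=6.8677
  candidates: C₊=(7.0814,6.9995) cross=37.482; C₋=(4.2668,-6.4443) cross=-37.482
  mode + wants cross > 0 → take C=(7.0814,6.9995) (cross=37.482)
ex = (C−B)/|BC| = (0.6779,0.7351); ey = (-0.7351,0.6779)
P = B + -0.94·ex + -1.85·ey = (2.3809,-0.8268)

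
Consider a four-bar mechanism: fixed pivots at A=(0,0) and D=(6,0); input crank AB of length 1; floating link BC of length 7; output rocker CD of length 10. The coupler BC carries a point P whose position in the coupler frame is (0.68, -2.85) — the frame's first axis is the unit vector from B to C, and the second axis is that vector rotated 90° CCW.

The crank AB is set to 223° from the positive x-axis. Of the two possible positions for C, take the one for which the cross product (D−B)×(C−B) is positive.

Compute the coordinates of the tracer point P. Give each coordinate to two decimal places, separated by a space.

1.98 0.43

A=(0,0), D=(6.00,0)
B = A + 1.00·(cos223°, sin223°) = (-0.7314, -0.6820)
|BD| = 6.7658
circle(B,7.00) ∩ circle(D,10.00): a=-0.3860, h=6.9893
  candidates: C₊=(-1.8200,6.2328) cross=47.289; C₋=(-0.4109,-7.6747) cross=-47.289
  mode + wants cross > 0 → take C=(-1.8200,6.2328) (cross=47.289)
ex = (C−B)/|BC| = (-0.1555,0.9878); ey = (-0.9878,-0.1555)
P = B + 0.68·ex + -2.85·ey = (1.9782,0.4329)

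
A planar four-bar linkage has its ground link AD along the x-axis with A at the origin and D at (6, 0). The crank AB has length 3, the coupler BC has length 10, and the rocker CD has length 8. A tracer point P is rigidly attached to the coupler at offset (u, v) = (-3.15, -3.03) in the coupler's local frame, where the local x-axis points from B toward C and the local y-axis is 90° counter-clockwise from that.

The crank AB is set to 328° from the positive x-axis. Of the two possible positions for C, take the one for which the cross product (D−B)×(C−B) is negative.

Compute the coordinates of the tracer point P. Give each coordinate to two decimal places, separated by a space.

-1.56 -3.10

A=(0,0), D=(6.00,0)
B = A + 3.00·(cos328°, sin328°) = (2.5441, -1.5898)
|BD| = 3.8040
circle(B,10.00) ∩ circle(D,8.00): a=6.6339, h=7.4828
  candidates: C₊=(5.4437,7.9806) cross=28.464; C₋=(11.6981,-5.6153) cross=-28.464
  mode - wants cross < 0 → take C=(11.6981,-5.6153) (cross=-28.464)
ex = (C−B)/|BC| = (0.9154,-0.4026); ey = (0.4026,0.9154)
P = B + -3.15·ex + -3.03·ey = (-1.5591,-3.0954)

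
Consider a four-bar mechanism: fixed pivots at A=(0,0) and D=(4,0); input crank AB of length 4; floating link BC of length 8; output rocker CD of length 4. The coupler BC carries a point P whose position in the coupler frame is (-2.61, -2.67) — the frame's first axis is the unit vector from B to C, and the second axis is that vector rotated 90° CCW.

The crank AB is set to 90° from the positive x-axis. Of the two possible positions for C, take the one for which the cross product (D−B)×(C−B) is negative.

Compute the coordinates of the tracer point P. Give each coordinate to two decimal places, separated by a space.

-3.32 5.71

A=(0,0), D=(4.00,0)
B = A + 4.00·(cos90°, sin90°) = (0.0000, 4.0000)
|BD| = 5.6569
circle(B,8.00) ∩ circle(D,4.00): a=7.0711, h=3.7417
  candidates: C₊=(7.6458,1.6458) cross=21.166; C₋=(2.3542,-3.6458) cross=-21.166
  mode - wants cross < 0 → take C=(2.3542,-3.6458) (cross=-21.166)
ex = (C−B)/|BC| = (0.2943,-0.9557); ey = (0.9557,0.2943)
P = B + -2.61·ex + -2.67·ey = (-3.3198,5.7087)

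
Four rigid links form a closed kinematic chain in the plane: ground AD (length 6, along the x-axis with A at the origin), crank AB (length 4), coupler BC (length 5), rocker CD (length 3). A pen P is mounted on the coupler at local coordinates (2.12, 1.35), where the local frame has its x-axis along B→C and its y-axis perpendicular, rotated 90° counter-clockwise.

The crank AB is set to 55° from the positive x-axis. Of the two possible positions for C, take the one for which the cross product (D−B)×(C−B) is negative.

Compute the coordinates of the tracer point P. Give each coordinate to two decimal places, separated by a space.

A=(0,0), D=(6.00,0)
B = A + 4.00·(cos55°, sin55°) = (2.2943, 3.2766)
|BD| = 4.9465
circle(B,5.00) ∩ circle(D,3.00): a=4.0906, h=2.8753
  candidates: C₊=(7.2633,2.7210) cross=14.223; C₋=(3.4541,-1.5870) cross=-14.223
  mode - wants cross < 0 → take C=(3.4541,-1.5870) (cross=-14.223)
ex = (C−B)/|BC| = (0.2320,-0.9727); ey = (0.9727,0.2320)
P = B + 2.12·ex + 1.35·ey = (4.0993,1.5276)

4.10 1.53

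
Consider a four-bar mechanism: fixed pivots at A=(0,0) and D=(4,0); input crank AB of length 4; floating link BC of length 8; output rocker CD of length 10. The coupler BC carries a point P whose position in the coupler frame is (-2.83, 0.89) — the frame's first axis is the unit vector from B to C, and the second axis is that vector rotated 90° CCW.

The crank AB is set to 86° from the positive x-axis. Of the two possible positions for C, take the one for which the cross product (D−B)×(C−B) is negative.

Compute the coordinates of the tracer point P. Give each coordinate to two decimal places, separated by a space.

3.04 5.08

A=(0,0), D=(4.00,0)
B = A + 4.00·(cos86°, sin86°) = (0.2790, 3.9903)
|BD| = 5.4560
circle(B,8.00) ∩ circle(D,10.00): a=-0.5711, h=7.9796
  candidates: C₊=(5.7254,9.8500) cross=43.537; C₋=(-5.9464,-1.0341) cross=-43.537
  mode - wants cross < 0 → take C=(-5.9464,-1.0341) (cross=-43.537)
ex = (C−B)/|BC| = (-0.7782,-0.6280); ey = (0.6280,-0.7782)
P = B + -2.83·ex + 0.89·ey = (3.0402,5.0750)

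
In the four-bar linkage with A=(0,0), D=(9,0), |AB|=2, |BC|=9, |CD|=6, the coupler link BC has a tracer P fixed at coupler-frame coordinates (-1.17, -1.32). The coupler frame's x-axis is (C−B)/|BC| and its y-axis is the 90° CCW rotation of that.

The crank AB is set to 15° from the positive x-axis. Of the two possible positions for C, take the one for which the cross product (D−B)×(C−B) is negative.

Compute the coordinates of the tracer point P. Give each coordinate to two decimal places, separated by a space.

0.17 0.44

A=(0,0), D=(9.00,0)
B = A + 2.00·(cos15°, sin15°) = (1.9319, 0.5176)
|BD| = 7.0871
circle(B,9.00) ∩ circle(D,6.00): a=6.7183, h=5.9887
  candidates: C₊=(9.0696,5.9996) cross=42.442; C₋=(8.1948,-5.9457) cross=-42.442
  mode - wants cross < 0 → take C=(8.1948,-5.9457) (cross=-42.442)
ex = (C−B)/|BC| = (0.6959,-0.7182); ey = (0.7182,0.6959)
P = B + -1.17·ex + -1.32·ey = (0.1697,0.4393)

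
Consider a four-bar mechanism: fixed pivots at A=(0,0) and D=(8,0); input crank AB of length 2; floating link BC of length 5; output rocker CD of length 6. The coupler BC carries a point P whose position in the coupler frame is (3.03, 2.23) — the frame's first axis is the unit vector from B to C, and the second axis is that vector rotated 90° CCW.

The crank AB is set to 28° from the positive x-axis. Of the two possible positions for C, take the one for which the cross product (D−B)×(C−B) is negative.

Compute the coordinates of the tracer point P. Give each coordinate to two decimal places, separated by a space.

4.84 -1.22

A=(0,0), D=(8.00,0)
B = A + 2.00·(cos28°, sin28°) = (1.7659, 0.9389)
|BD| = 6.3044
circle(B,5.00) ∩ circle(D,6.00): a=2.2798, h=4.4500
  candidates: C₊=(4.6830,4.9998) cross=28.055; C₋=(3.3575,-3.8010) cross=-28.055
  mode - wants cross < 0 → take C=(3.3575,-3.8010) (cross=-28.055)
ex = (C−B)/|BC| = (0.3183,-0.9480); ey = (0.9480,0.3183)
P = B + 3.03·ex + 2.23·ey = (4.8444,-1.2236)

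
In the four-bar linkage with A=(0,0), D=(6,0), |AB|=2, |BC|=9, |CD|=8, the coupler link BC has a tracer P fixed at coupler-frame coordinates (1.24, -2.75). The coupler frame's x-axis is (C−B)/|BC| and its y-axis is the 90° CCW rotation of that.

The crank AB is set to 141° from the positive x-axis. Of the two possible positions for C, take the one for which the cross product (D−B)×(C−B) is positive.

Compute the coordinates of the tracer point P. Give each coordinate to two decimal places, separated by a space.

A=(0,0), D=(6.00,0)
B = A + 2.00·(cos141°, sin141°) = (-1.5543, 1.2586)
|BD| = 7.6584
circle(B,9.00) ∩ circle(D,8.00): a=4.9391, h=7.5236
  candidates: C₊=(4.5541,7.8683) cross=57.619; C₋=(2.0812,-6.9744) cross=-57.619
  mode + wants cross > 0 → take C=(4.5541,7.8683) (cross=57.619)
ex = (C−B)/|BC| = (0.6787,0.7344); ey = (-0.7344,0.6787)
P = B + 1.24·ex + -2.75·ey = (1.3069,0.3028)

1.31 0.30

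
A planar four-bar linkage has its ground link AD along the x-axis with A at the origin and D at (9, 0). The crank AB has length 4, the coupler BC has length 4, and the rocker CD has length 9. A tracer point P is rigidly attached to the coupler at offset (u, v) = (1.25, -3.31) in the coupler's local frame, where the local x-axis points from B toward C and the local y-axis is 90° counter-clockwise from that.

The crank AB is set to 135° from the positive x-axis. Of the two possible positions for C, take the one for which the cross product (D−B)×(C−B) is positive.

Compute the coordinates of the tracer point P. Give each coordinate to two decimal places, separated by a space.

A=(0,0), D=(9.00,0)
B = A + 4.00·(cos135°, sin135°) = (-2.8284, 2.8284)
|BD| = 12.1619
circle(B,4.00) ∩ circle(D,9.00): a=3.4087, h=2.0931
  candidates: C₊=(0.9736,4.0714) cross=25.456; C₋=(-0.0000,-0.0000) cross=-25.456
  mode + wants cross > 0 → take C=(0.9736,4.0714) (cross=25.456)
ex = (C−B)/|BC| = (0.9505,0.3107); ey = (-0.3107,0.9505)
P = B + 1.25·ex + -3.31·ey = (-0.6118,0.0707)

-0.61 0.07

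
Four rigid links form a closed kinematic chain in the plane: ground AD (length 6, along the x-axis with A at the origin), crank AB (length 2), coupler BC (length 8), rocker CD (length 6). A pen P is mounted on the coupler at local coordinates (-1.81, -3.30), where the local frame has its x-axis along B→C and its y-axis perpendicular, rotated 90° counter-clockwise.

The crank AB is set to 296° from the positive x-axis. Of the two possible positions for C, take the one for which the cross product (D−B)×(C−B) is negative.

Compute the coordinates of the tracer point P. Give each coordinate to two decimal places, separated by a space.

A=(0,0), D=(6.00,0)
B = A + 2.00·(cos296°, sin296°) = (0.8767, -1.7976)
|BD| = 5.4295
circle(B,8.00) ∩ circle(D,6.00): a=5.2933, h=5.9985
  candidates: C₊=(3.8855,5.6151) cross=32.568; C₋=(7.8574,-5.7053) cross=-32.568
  mode - wants cross < 0 → take C=(7.8574,-5.7053) (cross=-32.568)
ex = (C−B)/|BC| = (0.8726,-0.4885); ey = (0.4885,0.8726)
P = B + -1.81·ex + -3.30·ey = (-2.3146,-3.7930)

-2.31 -3.79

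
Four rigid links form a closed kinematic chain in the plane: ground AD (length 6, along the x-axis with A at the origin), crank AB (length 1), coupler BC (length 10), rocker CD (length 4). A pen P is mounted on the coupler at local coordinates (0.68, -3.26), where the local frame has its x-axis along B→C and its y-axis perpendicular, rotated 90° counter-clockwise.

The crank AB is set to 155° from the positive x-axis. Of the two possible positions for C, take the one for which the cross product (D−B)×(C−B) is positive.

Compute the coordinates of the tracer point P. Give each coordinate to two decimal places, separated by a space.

A=(0,0), D=(6.00,0)
B = A + 1.00·(cos155°, sin155°) = (-0.9063, 0.4226)
|BD| = 6.9192
circle(B,10.00) ∩ circle(D,4.00): a=9.5297, h=3.0308
  candidates: C₊=(8.7907,2.8657) cross=20.971; C₋=(8.4204,-3.1846) cross=-20.971
  mode + wants cross > 0 → take C=(8.7907,2.8657) (cross=20.971)
ex = (C−B)/|BC| = (0.9697,0.2443); ey = (-0.2443,0.9697)
P = B + 0.68·ex + -3.26·ey = (0.5495,-2.5725)

0.55 -2.57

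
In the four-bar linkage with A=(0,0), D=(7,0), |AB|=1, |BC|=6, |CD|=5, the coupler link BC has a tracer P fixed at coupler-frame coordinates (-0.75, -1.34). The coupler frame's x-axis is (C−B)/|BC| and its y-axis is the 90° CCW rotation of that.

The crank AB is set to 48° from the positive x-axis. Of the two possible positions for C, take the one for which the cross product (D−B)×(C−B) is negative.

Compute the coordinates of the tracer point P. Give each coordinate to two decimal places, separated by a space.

-0.86 0.57

A=(0,0), D=(7.00,0)
B = A + 1.00·(cos48°, sin48°) = (0.6691, 0.7431)
|BD| = 6.3743
circle(B,6.00) ∩ circle(D,5.00): a=4.0500, h=4.4269
  candidates: C₊=(5.2076,4.6677) cross=28.219; C₋=(4.1754,-4.1257) cross=-28.219
  mode - wants cross < 0 → take C=(4.1754,-4.1257) (cross=-28.219)
ex = (C−B)/|BC| = (0.5844,-0.8115); ey = (0.8115,0.5844)
P = B + -0.75·ex + -1.34·ey = (-0.8565,0.5687)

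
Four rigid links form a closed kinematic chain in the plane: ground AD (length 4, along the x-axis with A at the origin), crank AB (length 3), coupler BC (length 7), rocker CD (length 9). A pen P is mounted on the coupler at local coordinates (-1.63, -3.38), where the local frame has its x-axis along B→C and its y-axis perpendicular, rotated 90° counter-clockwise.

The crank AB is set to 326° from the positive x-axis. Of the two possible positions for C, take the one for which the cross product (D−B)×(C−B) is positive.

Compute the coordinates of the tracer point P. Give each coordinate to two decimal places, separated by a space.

A=(0,0), D=(4.00,0)
B = A + 3.00·(cos326°, sin326°) = (2.4871, -1.6776)
|BD| = 2.2590
circle(B,7.00) ∩ circle(D,9.00): a=-5.9533, h=3.6822
  candidates: C₊=(-4.2343,-3.6326) cross=8.318; C₋=(1.2346,-8.5646) cross=-8.318
  mode + wants cross > 0 → take C=(-4.2343,-3.6326) (cross=8.318)
ex = (C−B)/|BC| = (-0.9602,-0.2793); ey = (0.2793,-0.9602)
P = B + -1.63·ex + -3.38·ey = (3.1083,2.0232)

3.11 2.02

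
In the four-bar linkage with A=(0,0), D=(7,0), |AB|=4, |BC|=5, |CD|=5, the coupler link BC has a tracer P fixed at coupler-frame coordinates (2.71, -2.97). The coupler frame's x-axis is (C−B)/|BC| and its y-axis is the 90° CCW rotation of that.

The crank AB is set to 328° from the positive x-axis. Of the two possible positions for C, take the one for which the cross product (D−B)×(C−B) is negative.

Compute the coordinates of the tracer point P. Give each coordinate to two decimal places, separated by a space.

3.92 -6.11

A=(0,0), D=(7.00,0)
B = A + 4.00·(cos328°, sin328°) = (3.3922, -2.1197)
|BD| = 4.1844
circle(B,5.00) ∩ circle(D,5.00): a=2.0922, h=4.5412
  candidates: C₊=(2.8957,2.8556) cross=19.002; C₋=(7.4965,-4.9753) cross=-19.002
  mode - wants cross < 0 → take C=(7.4965,-4.9753) (cross=-19.002)
ex = (C−B)/|BC| = (0.8209,-0.5711); ey = (0.5711,0.8209)
P = B + 2.71·ex + -2.97·ey = (3.9205,-6.1054)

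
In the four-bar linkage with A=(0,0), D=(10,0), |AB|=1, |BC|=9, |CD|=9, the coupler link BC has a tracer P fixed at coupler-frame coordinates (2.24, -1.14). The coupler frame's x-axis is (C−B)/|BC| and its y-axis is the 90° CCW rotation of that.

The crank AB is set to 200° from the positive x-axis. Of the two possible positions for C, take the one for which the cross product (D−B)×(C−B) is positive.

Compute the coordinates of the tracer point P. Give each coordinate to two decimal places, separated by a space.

A=(0,0), D=(10.00,0)
B = A + 1.00·(cos200°, sin200°) = (-0.9397, -0.3420)
|BD| = 10.9450
circle(B,9.00) ∩ circle(D,9.00): a=5.4725, h=7.1450
  candidates: C₊=(4.3069,6.9705) cross=78.203; C₋=(4.7534,-7.3126) cross=-78.203
  mode + wants cross > 0 → take C=(4.3069,6.9705) (cross=78.203)
ex = (C−B)/|BC| = (0.5830,0.8125); ey = (-0.8125,0.5830)
P = B + 2.24·ex + -1.14·ey = (1.2924,0.8134)

1.29 0.81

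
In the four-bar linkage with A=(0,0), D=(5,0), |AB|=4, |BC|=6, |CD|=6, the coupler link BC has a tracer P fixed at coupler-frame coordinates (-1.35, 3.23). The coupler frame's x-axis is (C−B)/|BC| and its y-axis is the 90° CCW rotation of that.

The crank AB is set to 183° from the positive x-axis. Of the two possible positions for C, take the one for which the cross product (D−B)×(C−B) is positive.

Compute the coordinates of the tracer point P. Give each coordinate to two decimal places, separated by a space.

-7.18 1.25

A=(0,0), D=(5.00,0)
B = A + 4.00·(cos183°, sin183°) = (-3.9945, -0.2093)
|BD| = 8.9970
circle(B,6.00) ∩ circle(D,6.00): a=4.4985, h=3.9704
  candidates: C₊=(0.4104,3.8646) cross=35.721; C₋=(0.5951,-4.0740) cross=-35.721
  mode + wants cross > 0 → take C=(0.4104,3.8646) (cross=35.721)
ex = (C−B)/|BC| = (0.7341,0.6790); ey = (-0.6790,0.7341)
P = B + -1.35·ex + 3.23·ey = (-7.1788,1.2453)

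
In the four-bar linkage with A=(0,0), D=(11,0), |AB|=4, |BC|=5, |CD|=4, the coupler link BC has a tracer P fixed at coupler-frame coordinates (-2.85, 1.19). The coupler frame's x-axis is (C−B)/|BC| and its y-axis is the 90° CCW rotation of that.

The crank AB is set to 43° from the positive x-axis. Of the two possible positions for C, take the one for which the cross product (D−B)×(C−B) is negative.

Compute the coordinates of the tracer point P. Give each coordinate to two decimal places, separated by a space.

1.29 5.35

A=(0,0), D=(11.00,0)
B = A + 4.00·(cos43°, sin43°) = (2.9254, 2.7280)
|BD| = 8.5230
circle(B,5.00) ∩ circle(D,4.00): a=4.7895, h=1.4356
  candidates: C₊=(7.9224,2.5551) cross=12.236; C₋=(7.0034,-0.1651) cross=-12.236
  mode - wants cross < 0 → take C=(7.0034,-0.1651) (cross=-12.236)
ex = (C−B)/|BC| = (0.8156,-0.5786); ey = (0.5786,0.8156)
P = B + -2.85·ex + 1.19·ey = (1.2895,5.3476)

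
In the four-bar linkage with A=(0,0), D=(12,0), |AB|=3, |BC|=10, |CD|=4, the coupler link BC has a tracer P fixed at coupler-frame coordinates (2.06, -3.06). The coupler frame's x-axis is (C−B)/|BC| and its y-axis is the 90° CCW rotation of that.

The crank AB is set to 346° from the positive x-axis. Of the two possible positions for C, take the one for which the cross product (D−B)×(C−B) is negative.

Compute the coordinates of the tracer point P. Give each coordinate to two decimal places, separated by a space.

3.86 -4.29

A=(0,0), D=(12.00,0)
B = A + 3.00·(cos346°, sin346°) = (2.9109, -0.7258)
|BD| = 9.1180
circle(B,10.00) ∩ circle(D,4.00): a=9.1653, h=3.9997
  candidates: C₊=(11.7287,3.9908) cross=36.470; C₋=(12.3654,-3.9833) cross=-36.470
  mode - wants cross < 0 → take C=(12.3654,-3.9833) (cross=-36.470)
ex = (C−B)/|BC| = (0.9455,-0.3258); ey = (0.3258,0.9455)
P = B + 2.06·ex + -3.06·ey = (3.8617,-4.2899)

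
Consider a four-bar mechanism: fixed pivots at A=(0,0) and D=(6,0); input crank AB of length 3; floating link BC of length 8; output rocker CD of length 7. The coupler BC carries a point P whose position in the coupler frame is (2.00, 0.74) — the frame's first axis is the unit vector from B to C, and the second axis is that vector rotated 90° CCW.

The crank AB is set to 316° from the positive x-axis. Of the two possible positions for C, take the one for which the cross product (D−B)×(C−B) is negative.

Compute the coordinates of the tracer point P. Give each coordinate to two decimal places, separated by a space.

4.24 -2.53

A=(0,0), D=(6.00,0)
B = A + 3.00·(cos316°, sin316°) = (2.1580, -2.0840)
|BD| = 4.3708
circle(B,8.00) ∩ circle(D,7.00): a=3.9013, h=6.9842
  candidates: C₊=(2.2573,5.9154) cross=30.527; C₋=(8.9174,-6.3631) cross=-30.527
  mode - wants cross < 0 → take C=(8.9174,-6.3631) (cross=-30.527)
ex = (C−B)/|BC| = (0.8449,-0.5349); ey = (0.5349,0.8449)
P = B + 2.00·ex + 0.74·ey = (4.2437,-2.5285)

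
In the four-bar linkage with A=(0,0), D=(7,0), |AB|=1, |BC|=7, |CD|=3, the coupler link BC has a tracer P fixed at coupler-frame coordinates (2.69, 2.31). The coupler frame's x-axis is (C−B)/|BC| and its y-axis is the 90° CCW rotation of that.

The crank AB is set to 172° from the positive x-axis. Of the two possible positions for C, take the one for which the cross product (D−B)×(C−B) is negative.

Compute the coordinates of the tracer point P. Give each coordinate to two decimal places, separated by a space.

A=(0,0), D=(7.00,0)
B = A + 1.00·(cos172°, sin172°) = (-0.9903, 0.1392)
|BD| = 7.9915
circle(B,7.00) ∩ circle(D,3.00): a=6.4984, h=2.6021
  candidates: C₊=(5.5525,2.6277) cross=20.794; C₋=(5.4618,-2.5757) cross=-20.794
  mode - wants cross < 0 → take C=(5.4618,-2.5757) (cross=-20.794)
ex = (C−B)/|BC| = (0.9217,-0.3878); ey = (0.3878,0.9217)
P = B + 2.69·ex + 2.31·ey = (2.3851,1.2251)

2.39 1.23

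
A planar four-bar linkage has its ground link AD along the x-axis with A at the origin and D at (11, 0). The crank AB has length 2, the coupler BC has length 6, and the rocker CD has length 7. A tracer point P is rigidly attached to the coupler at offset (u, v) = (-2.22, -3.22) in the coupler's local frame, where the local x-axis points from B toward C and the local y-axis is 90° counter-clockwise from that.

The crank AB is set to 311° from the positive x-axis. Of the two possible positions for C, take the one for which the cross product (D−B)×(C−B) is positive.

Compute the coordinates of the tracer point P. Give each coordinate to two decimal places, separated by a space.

A=(0,0), D=(11.00,0)
B = A + 2.00·(cos311°, sin311°) = (1.3121, -1.5094)
|BD| = 9.8048
circle(B,6.00) ∩ circle(D,7.00): a=4.2394, h=4.2458
  candidates: C₊=(4.8474,3.3385) cross=41.629; C₋=(6.1547,-5.0520) cross=-41.629
  mode + wants cross > 0 → take C=(4.8474,3.3385) (cross=41.629)
ex = (C−B)/|BC| = (0.5892,0.8080); ey = (-0.8080,0.5892)
P = B + -2.22·ex + -3.22·ey = (2.6058,-5.2004)

2.61 -5.20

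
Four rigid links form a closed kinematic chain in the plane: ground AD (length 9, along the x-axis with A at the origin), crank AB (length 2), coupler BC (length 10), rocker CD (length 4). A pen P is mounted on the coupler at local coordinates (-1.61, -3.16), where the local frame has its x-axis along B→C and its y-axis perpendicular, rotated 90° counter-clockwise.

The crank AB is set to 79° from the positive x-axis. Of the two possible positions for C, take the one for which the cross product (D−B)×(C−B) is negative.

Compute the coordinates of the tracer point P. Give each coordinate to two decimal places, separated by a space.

-2.79 0.37

A=(0,0), D=(9.00,0)
B = A + 2.00·(cos79°, sin79°) = (0.3816, 1.9633)
|BD| = 8.8392
circle(B,10.00) ∩ circle(D,4.00): a=9.1712, h=3.9862
  candidates: C₊=(10.2091,3.8129) cross=35.235; C₋=(8.4383,-3.9604) cross=-35.235
  mode - wants cross < 0 → take C=(8.4383,-3.9604) (cross=-35.235)
ex = (C−B)/|BC| = (0.8057,-0.5924); ey = (0.5924,0.8057)
P = B + -1.61·ex + -3.16·ey = (-2.7874,0.3710)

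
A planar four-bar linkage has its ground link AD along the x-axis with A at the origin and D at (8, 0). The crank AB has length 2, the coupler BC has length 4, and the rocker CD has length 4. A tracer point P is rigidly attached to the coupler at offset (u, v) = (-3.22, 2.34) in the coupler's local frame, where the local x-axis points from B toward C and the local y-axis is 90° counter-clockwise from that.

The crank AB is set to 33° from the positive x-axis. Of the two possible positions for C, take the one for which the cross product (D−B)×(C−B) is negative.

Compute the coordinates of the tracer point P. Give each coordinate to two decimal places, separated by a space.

1.16 5.04

A=(0,0), D=(8.00,0)
B = A + 2.00·(cos33°, sin33°) = (1.6773, 1.0893)
|BD| = 6.4158
circle(B,4.00) ∩ circle(D,4.00): a=3.2079, h=2.3894
  candidates: C₊=(5.2443,2.8994) cross=15.330; C₋=(4.4330,-1.8101) cross=-15.330
  mode - wants cross < 0 → take C=(4.4330,-1.8101) (cross=-15.330)
ex = (C−B)/|BC| = (0.6889,-0.7248); ey = (0.7248,0.6889)
P = B + -3.22·ex + 2.34·ey = (1.1552,5.0353)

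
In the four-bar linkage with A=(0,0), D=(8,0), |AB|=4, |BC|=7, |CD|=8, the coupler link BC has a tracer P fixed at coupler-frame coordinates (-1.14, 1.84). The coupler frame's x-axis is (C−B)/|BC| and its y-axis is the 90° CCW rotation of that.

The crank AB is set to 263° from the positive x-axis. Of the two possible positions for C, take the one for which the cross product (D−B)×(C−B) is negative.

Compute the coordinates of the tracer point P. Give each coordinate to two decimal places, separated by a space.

-0.51 -1.81

A=(0,0), D=(8.00,0)
B = A + 4.00·(cos263°, sin263°) = (-0.4875, -3.9702)
|BD| = 9.3701
circle(B,7.00) ∩ circle(D,8.00): a=3.8847, h=5.8232
  candidates: C₊=(0.5639,2.9504) cross=54.564; C₋=(5.4986,-7.5989) cross=-54.564
  mode - wants cross < 0 → take C=(5.4986,-7.5989) (cross=-54.564)
ex = (C−B)/|BC| = (0.8551,-0.5184); ey = (0.5184,0.8551)
P = B + -1.14·ex + 1.84·ey = (-0.5085,-1.8058)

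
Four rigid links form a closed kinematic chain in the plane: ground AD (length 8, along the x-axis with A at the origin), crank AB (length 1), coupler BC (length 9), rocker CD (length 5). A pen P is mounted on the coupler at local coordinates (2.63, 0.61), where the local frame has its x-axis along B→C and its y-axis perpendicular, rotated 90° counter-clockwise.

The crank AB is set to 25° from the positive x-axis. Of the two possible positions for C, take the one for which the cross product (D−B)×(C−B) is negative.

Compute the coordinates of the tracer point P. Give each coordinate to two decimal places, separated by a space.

A=(0,0), D=(8.00,0)
B = A + 1.00·(cos25°, sin25°) = (0.9063, 0.4226)
|BD| = 7.1063
circle(B,9.00) ∩ circle(D,5.00): a=7.4933, h=4.9850
  candidates: C₊=(8.6828,4.9532) cross=35.425; C₋=(8.0899,-4.9992) cross=-35.425
  mode - wants cross < 0 → take C=(8.0899,-4.9992) (cross=-35.425)
ex = (C−B)/|BC| = (0.7982,-0.6024); ey = (0.6024,0.7982)
P = B + 2.63·ex + 0.61·ey = (3.3730,-0.6749)

3.37 -0.67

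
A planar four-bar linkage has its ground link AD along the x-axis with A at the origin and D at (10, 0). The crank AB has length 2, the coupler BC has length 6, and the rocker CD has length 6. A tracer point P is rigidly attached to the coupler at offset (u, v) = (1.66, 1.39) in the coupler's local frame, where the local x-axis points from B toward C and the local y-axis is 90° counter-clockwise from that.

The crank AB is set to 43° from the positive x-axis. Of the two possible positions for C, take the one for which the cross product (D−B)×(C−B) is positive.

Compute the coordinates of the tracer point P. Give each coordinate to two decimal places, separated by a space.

2.03 3.45

A=(0,0), D=(10.00,0)
B = A + 2.00·(cos43°, sin43°) = (1.4627, 1.3640)
|BD| = 8.6456
circle(B,6.00) ∩ circle(D,6.00): a=4.3228, h=4.1610
  candidates: C₊=(6.3878,4.7908) cross=35.974; C₋=(5.0749,-3.4268) cross=-35.974
  mode + wants cross > 0 → take C=(6.3878,4.7908) (cross=35.974)
ex = (C−B)/|BC| = (0.8209,0.5711); ey = (-0.5711,0.8209)
P = B + 1.66·ex + 1.39·ey = (2.0314,3.4531)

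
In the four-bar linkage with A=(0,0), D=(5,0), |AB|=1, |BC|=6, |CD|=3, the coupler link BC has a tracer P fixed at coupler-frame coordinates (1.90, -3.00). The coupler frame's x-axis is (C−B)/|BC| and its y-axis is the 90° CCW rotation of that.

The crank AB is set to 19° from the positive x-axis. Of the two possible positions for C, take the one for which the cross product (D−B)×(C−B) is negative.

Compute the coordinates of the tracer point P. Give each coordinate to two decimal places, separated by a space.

A=(0,0), D=(5.00,0)
B = A + 1.00·(cos19°, sin19°) = (0.9455, 0.3256)
|BD| = 4.0675
circle(B,6.00) ∩ circle(D,3.00): a=5.3527, h=2.7108
  candidates: C₊=(6.4980,2.5992) cross=11.026; C₋=(6.0641,-2.8049) cross=-11.026
  mode - wants cross < 0 → take C=(6.0641,-2.8049) (cross=-11.026)
ex = (C−B)/|BC| = (0.8531,-0.5218); ey = (0.5218,0.8531)
P = B + 1.90·ex + -3.00·ey = (1.0012,-3.2251)

1.00 -3.23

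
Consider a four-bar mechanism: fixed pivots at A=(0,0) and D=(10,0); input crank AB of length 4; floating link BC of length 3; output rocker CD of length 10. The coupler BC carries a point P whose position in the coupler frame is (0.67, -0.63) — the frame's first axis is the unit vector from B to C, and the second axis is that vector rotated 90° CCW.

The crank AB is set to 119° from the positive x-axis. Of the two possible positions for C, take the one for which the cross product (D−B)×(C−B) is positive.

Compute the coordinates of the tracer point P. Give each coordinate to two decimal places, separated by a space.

-1.13 3.06

A=(0,0), D=(10.00,0)
B = A + 4.00·(cos119°, sin119°) = (-1.9392, 3.4985)
|BD| = 12.4413
circle(B,3.00) ∩ circle(D,10.00): a=2.5634, h=1.5585
  candidates: C₊=(0.9590,4.2732) cross=19.389; C₋=(0.0825,1.2821) cross=-19.389
  mode + wants cross > 0 → take C=(0.9590,4.2732) (cross=19.389)
ex = (C−B)/|BC| = (0.9661,0.2582); ey = (-0.2582,0.9661)
P = B + 0.67·ex + -0.63·ey = (-1.1293,3.0629)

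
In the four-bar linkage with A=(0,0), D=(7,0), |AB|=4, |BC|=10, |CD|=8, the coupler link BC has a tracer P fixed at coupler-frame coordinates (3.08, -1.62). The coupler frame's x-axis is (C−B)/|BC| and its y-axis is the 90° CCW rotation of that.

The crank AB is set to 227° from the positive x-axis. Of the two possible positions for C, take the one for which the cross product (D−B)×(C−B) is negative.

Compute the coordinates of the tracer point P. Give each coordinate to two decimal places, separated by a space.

-0.87 -5.87

A=(0,0), D=(7.00,0)
B = A + 4.00·(cos227°, sin227°) = (-2.7280, -2.9254)
|BD| = 10.1583
circle(B,10.00) ∩ circle(D,8.00): a=6.8511, h=7.2844
  candidates: C₊=(1.7351,6.0234) cross=73.997; C₋=(5.9306,-7.9282) cross=-73.997
  mode - wants cross < 0 → take C=(5.9306,-7.9282) (cross=-73.997)
ex = (C−B)/|BC| = (0.8659,-0.5003); ey = (0.5003,0.8659)
P = B + 3.08·ex + -1.62·ey = (-0.8716,-5.8690)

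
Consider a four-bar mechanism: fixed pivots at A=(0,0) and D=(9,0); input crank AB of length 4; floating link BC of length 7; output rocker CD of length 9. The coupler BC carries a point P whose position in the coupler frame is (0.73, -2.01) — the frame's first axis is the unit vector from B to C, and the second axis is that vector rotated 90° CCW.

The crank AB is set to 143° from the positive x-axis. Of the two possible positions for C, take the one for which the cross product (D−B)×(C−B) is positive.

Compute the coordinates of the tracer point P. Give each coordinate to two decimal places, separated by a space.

-1.46 1.15

A=(0,0), D=(9.00,0)
B = A + 4.00·(cos143°, sin143°) = (-3.1945, 2.4073)
|BD| = 12.4299
circle(B,7.00) ∩ circle(D,9.00): a=4.9277, h=4.9717
  candidates: C₊=(2.6027,6.3305) cross=61.797; C₋=(0.6770,-3.4246) cross=-61.797
  mode + wants cross > 0 → take C=(2.6027,6.3305) (cross=61.797)
ex = (C−B)/|BC| = (0.8282,0.5605); ey = (-0.5605,0.8282)
P = B + 0.73·ex + -2.01·ey = (-1.4634,1.1518)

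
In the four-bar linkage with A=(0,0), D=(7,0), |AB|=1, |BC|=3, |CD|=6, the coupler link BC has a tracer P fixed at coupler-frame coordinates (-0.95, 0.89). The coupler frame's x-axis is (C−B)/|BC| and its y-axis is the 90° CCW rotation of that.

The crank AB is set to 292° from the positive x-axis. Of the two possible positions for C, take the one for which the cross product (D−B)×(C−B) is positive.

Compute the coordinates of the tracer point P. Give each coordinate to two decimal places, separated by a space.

-0.77 -1.55

A=(0,0), D=(7.00,0)
B = A + 1.00·(cos292°, sin292°) = (0.3746, -0.9272)
|BD| = 6.6900
circle(B,3.00) ∩ circle(D,6.00): a=1.3270, h=2.6905
  candidates: C₊=(1.3159,1.9213) cross=18.000; C₋=(2.0617,-3.4078) cross=-18.000
  mode + wants cross > 0 → take C=(1.3159,1.9213) (cross=18.000)
ex = (C−B)/|BC| = (0.3138,0.9495); ey = (-0.9495,0.3138)
P = B + -0.95·ex + 0.89·ey = (-0.7685,-1.5499)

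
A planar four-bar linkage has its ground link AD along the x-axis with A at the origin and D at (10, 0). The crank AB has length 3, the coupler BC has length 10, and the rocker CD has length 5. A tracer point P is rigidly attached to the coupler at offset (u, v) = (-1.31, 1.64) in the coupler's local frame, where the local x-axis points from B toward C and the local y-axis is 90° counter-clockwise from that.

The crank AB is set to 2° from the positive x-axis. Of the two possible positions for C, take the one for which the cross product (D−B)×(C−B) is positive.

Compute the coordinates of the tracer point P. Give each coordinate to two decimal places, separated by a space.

1.09 0.98

A=(0,0), D=(10.00,0)
B = A + 3.00·(cos2°, sin2°) = (2.9982, 0.1047)
|BD| = 7.0026
circle(B,10.00) ∩ circle(D,5.00): a=8.8565, h=4.6436
  candidates: C₊=(11.9231,4.6154) cross=32.518; C₋=(11.7842,-4.6708) cross=-32.518
  mode + wants cross > 0 → take C=(11.9231,4.6154) (cross=32.518)
ex = (C−B)/|BC| = (0.8925,0.4511); ey = (-0.4511,0.8925)
P = B + -1.31·ex + 1.64·ey = (1.0893,0.9775)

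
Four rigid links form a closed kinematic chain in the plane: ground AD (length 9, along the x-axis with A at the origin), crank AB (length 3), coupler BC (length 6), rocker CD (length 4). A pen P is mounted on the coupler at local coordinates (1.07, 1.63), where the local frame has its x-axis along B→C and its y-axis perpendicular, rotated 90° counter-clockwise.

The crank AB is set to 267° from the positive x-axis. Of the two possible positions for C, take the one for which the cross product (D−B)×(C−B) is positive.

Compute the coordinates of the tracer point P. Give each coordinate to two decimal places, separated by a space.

A=(0,0), D=(9.00,0)
B = A + 3.00·(cos267°, sin267°) = (-0.1570, -2.9959)
|BD| = 9.6346
circle(B,6.00) ∩ circle(D,4.00): a=5.8552, h=1.3100
  candidates: C₊=(5.0006,0.0699) cross=12.622; C₋=(5.8153,-2.4203) cross=-12.622
  mode + wants cross > 0 → take C=(5.0006,0.0699) (cross=12.622)
ex = (C−B)/|BC| = (0.8596,0.5110); ey = (-0.5110,0.8596)
P = B + 1.07·ex + 1.63·ey = (-0.0701,-1.0480)

-0.07 -1.05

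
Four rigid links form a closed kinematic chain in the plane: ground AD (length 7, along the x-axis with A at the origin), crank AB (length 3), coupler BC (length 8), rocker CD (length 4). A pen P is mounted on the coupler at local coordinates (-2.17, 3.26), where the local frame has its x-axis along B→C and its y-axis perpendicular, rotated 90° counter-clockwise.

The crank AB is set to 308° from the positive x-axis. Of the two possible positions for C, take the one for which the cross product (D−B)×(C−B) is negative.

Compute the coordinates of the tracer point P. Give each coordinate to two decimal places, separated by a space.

A=(0,0), D=(7.00,0)
B = A + 3.00·(cos308°, sin308°) = (1.8470, -2.3640)
|BD| = 5.6694
circle(B,8.00) ∩ circle(D,4.00): a=7.0679, h=3.7475
  candidates: C₊=(6.7085,3.9894) cross=21.246; C₋=(9.8338,-2.8230) cross=-21.246
  mode - wants cross < 0 → take C=(9.8338,-2.8230) (cross=-21.246)
ex = (C−B)/|BC| = (0.9984,-0.0574); ey = (0.0574,0.9984)
P = B + -2.17·ex + 3.26·ey = (-0.1324,1.0151)

-0.13 1.02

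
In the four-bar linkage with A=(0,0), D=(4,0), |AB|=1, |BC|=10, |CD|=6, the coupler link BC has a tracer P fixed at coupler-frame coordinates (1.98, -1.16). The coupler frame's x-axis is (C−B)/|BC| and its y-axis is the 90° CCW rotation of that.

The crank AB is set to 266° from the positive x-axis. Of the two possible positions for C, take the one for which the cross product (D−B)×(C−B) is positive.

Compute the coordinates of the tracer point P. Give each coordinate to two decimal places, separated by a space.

2.22 -1.13

A=(0,0), D=(4.00,0)
B = A + 1.00·(cos266°, sin266°) = (-0.0698, -0.9976)
|BD| = 4.1902
circle(B,10.00) ∩ circle(D,6.00): a=9.7319, h=2.2999
  candidates: C₊=(8.8348,3.5531) cross=9.637; C₋=(9.9299,-0.9145) cross=-9.637
  mode + wants cross > 0 → take C=(8.8348,3.5531) (cross=9.637)
ex = (C−B)/|BC| = (0.8905,0.4551); ey = (-0.4551,0.8905)
P = B + 1.98·ex + -1.16·ey = (2.2212,-1.1295)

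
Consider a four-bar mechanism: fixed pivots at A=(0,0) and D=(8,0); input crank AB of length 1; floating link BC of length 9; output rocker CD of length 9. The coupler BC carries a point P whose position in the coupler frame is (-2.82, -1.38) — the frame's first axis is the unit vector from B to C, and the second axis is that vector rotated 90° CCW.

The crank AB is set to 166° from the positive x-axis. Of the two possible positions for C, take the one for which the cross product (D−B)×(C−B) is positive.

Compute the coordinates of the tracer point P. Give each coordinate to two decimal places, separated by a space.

-1.26 -2.88

A=(0,0), D=(8.00,0)
B = A + 1.00·(cos166°, sin166°) = (-0.9703, 0.2419)
|BD| = 8.9736
circle(B,9.00) ∩ circle(D,9.00): a=4.4868, h=7.8018
  candidates: C₊=(3.7252,7.9200) cross=70.010; C₋=(3.3045,-7.6781) cross=-70.010
  mode + wants cross > 0 → take C=(3.7252,7.9200) (cross=70.010)
ex = (C−B)/|BC| = (0.5217,0.8531); ey = (-0.8531,0.5217)
P = B + -2.82·ex + -1.38·ey = (-1.2642,-2.8838)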